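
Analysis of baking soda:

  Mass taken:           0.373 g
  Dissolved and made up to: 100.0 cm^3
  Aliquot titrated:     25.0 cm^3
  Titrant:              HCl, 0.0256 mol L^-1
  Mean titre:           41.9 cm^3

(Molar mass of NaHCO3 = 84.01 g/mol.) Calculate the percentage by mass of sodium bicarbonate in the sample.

NaHCO3 + HCl → NaCl + H2O + CO2
n(HCl) per titration = 0.0419 × 0.0256 = 1.07 × 10^-3 mol
n(NaHCO3) in each aliquot = 1.07 × 10^-3 mol (1:1 ratio)
n(NaHCO3) in the whole flask = 1.07 × 10^-3 × 100.0/25.0 = 4.29 × 10^-3 mol
mass of NaHCO3 = 4.29 × 10^-3 × 84.01 = 0.360 g
% NaHCO3 = 0.360 / 0.373 × 100 = 96.6 %

96.6 %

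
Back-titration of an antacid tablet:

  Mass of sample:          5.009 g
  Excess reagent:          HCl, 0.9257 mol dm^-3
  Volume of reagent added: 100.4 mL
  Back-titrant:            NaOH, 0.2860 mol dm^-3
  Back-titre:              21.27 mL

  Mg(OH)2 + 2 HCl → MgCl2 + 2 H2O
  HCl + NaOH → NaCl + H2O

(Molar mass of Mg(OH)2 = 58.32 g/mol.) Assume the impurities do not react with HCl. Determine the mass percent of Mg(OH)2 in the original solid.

50.56 %

n(HCl) added = 0.1004 × 0.9257 = 0.09294 mol
n(NaOH) used in back-titration = 0.02127 × 0.2860 = 6.083 × 10^-3 mol
n(HCl) left over = 6.083 × 10^-3 mol (1:1 ratio)
n(HCl) consumed by analyte = 0.09294 − 6.083 × 10^-3 = 0.08686 mol
From the 1:2 ratio, n(Mg(OH)2) = 1/2 × 0.08686 = 0.04343 mol
mass of Mg(OH)2 = 0.04343 × 58.32 = 2.533 g
% Mg(OH)2 = 2.533 / 5.009 × 100 = 50.56 %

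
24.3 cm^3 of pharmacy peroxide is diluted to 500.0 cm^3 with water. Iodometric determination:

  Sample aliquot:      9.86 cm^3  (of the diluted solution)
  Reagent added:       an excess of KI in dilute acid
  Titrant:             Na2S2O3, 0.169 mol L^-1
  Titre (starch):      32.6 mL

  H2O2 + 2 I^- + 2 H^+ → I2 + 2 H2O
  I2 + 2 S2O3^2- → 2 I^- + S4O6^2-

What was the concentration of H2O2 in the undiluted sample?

5.75 mol/L

n(S2O3^2-) = 0.0326 × 0.169 = 5.51 × 10^-3 mol
n(I2) = n(S2O3^2-)/2 = 2.75 × 10^-3 mol
n(H2O2) in the aliquot = 2.75 × 10^-3 mol (1:1 ratio)
[H2O2]_dilute = 2.75 × 10^-3 / 0.00986 = 0.279 mol/L
[H2O2]_original = 0.279 × 500.0/24.3 = 5.75 mol/L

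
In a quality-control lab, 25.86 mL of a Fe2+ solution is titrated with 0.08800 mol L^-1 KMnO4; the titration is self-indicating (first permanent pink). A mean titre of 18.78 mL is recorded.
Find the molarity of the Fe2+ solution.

0.3195 mol/L

MnO4^- + 5 Fe^2+ + 8 H^+ → Mn^2+ + 5 Fe^3+ + 4 H2O
n(KMnO4) = 0.01878 L × 0.08800 mol/L = 1.653 × 10^-3 mol
From the 5:1 mole ratio, n(Fe2+) = 5/1 × 1.653 × 10^-3 = 8.263 × 10^-3 mol
[Fe2+] = 8.263 × 10^-3 mol / 0.02586 L = 0.3195 mol/L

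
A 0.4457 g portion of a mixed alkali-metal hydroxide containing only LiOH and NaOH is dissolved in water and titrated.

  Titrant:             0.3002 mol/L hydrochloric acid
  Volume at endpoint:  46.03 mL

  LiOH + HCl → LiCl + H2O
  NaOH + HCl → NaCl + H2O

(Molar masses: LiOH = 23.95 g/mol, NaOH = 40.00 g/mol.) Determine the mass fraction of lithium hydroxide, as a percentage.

n(HCl) = 0.04603 × 0.3002 = 0.01382 mol
Let x = n(LiOH), y = n(NaOH).
Titrant: 1x + 1y = 0.01382;  mass: 23.95x + 40.00y = 0.4457
Solving, x = 6.668 × 10^-3 mol, y = 7.150 × 10^-3 mol
mass of LiOH = 6.668 × 10^-3 × 23.95 = 0.1597 g
% LiOH = 0.1597 / 0.4457 × 100 = 35.83 %

35.83 %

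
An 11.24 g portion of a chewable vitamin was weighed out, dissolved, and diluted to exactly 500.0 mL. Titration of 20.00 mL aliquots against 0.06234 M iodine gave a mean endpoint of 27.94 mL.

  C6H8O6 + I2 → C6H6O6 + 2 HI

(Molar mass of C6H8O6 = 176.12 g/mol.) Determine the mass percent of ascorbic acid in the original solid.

n(I2) per titration = 0.02794 × 0.06234 = 1.742 × 10^-3 mol
n(C6H8O6) in each aliquot = 1.742 × 10^-3 mol (1:1 ratio)
n(C6H8O6) in the whole flask = 1.742 × 10^-3 × 500.0/20.00 = 0.04354 mol
mass of C6H8O6 = 0.04354 × 176.12 = 7.669 g
% C6H8O6 = 7.669 / 11.24 × 100 = 68.23 %

68.23 %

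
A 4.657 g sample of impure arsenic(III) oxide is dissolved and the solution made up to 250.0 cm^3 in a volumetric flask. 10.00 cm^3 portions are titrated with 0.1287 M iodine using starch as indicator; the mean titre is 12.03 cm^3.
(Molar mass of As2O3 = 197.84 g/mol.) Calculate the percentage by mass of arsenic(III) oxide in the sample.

As2O3 + 2 I2 + 2 H2O → As2O5 + 4 HI
n(I2) per titration = 0.01203 × 0.1287 = 1.548 × 10^-3 mol
From the 1:2 ratio, n(As2O3) in each aliquot = 1/2 × 1.548 × 10^-3 = 7.741 × 10^-4 mol
n(As2O3) in the whole flask = 7.741 × 10^-4 × 250.0/10.00 = 0.01935 mol
mass of As2O3 = 0.01935 × 197.84 = 3.829 g
% As2O3 = 3.829 / 4.657 × 100 = 82.22 %

82.22 %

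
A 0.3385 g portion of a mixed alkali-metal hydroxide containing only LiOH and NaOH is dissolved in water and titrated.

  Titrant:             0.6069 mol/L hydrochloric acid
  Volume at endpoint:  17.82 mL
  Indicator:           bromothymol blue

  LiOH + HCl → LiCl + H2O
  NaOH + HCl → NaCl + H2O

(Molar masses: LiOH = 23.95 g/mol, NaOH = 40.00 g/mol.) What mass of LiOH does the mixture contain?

n(HCl) = 0.01782 × 0.6069 = 0.01081 mol
Let x = n(LiOH), y = n(NaOH).
Titrant: 1x + 1y = 0.01081;  mass: 23.95x + 40.00y = 0.3385
Solving, x = 5.863 × 10^-3 mol, y = 4.952 × 10^-3 mol
mass of LiOH = 5.863 × 10^-3 × 23.95 = 0.1404 g

0.1404 g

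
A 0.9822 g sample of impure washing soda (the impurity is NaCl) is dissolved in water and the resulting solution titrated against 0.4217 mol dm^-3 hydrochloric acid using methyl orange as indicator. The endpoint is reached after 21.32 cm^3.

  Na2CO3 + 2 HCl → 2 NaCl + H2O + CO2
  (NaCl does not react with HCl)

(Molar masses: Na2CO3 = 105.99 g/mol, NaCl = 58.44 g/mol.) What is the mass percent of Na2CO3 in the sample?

48.51 %

n(HCl) = 0.02132 × 0.4217 = 8.991 × 10^-3 mol
Let x = n(Na2CO3), y = n(NaCl).
Titrant: 2x = 8.991 × 10^-3;  mass: 105.99x + 58.44y = 0.9822
Solving, x = 4.495 × 10^-3 mol, y = 8.654 × 10^-3 mol
mass of Na2CO3 = 4.495 × 10^-3 × 105.99 = 0.4765 g
% Na2CO3 = 0.4765 / 0.9822 × 100 = 48.51 %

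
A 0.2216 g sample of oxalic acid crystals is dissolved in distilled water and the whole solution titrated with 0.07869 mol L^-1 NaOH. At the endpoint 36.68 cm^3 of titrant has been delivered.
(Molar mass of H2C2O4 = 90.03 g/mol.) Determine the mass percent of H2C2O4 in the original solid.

58.63 %

H2C2O4 + 2 NaOH → Na2C2O4 + 2 H2O
n(NaOH) = 0.03668 L × 0.07869 mol/L = 2.886 × 10^-3 mol
From the 1:2 ratio, n(H2C2O4) = 1/2 × 2.886 × 10^-3 = 1.443 × 10^-3 mol
mass of H2C2O4 = 1.443 × 10^-3 × 90.03 g/mol = 0.1299 g
% H2C2O4 = 0.1299 / 0.2216 × 100 = 58.63 %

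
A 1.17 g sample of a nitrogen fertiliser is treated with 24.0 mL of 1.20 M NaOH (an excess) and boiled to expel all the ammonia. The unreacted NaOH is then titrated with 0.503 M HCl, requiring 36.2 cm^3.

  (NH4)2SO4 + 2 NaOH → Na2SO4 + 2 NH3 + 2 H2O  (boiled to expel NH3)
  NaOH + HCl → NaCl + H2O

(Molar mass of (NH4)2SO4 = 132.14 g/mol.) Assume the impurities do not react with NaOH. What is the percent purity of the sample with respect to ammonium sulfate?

n(NaOH) added = 0.0240 × 1.20 = 0.0288 mol
n(HCl) used in back-titration = 0.0362 × 0.503 = 0.0182 mol
n(NaOH) left over = 0.0182 mol (1:1 ratio)
n(NaOH) consumed by analyte = 0.0288 − 0.0182 = 0.0106 mol
From the 1:2 ratio, n((NH4)2SO4) = 1/2 × 0.0106 = 5.30 × 10^-3 mol
mass of (NH4)2SO4 = 5.30 × 10^-3 × 132.14 = 0.700 g
% (NH4)2SO4 = 0.700 / 1.17 × 100 = 59.8 %

59.8 %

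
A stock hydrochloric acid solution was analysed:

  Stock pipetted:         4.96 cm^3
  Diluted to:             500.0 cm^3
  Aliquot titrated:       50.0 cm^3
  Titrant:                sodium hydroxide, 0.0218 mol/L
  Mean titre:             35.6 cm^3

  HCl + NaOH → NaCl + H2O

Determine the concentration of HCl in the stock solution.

1.56 mol/L

n(NaOH) = 0.0356 × 0.0218 = 7.76 × 10^-4 mol
n(HCl) in the aliquot = 7.76 × 10^-4 mol (1:1 ratio)
[HCl]_dilute = 7.76 × 10^-4 / 0.0500 = 0.0155 mol/L
Dilution factor = 500.0 / 4.96 = 100.8
[HCl]_stock = 0.0155 × 100.8 = 1.56 mol/L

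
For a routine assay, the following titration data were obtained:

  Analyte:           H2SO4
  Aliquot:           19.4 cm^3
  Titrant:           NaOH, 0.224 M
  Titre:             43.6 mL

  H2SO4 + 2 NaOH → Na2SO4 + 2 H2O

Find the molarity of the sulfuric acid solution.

0.252 M

n(NaOH) = 0.0436 L × 0.224 mol/L = 9.77 × 10^-3 mol
From the 1:2 mole ratio, n(H2SO4) = 1/2 × 9.77 × 10^-3 = 4.88 × 10^-3 mol
[H2SO4] = 4.88 × 10^-3 mol / 0.0194 L = 0.252 mol/L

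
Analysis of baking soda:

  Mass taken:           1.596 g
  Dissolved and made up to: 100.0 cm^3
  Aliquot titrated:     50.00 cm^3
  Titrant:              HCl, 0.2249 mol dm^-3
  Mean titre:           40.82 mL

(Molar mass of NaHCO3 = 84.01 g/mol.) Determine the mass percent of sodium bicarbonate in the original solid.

NaHCO3 + HCl → NaCl + H2O + CO2
n(HCl) per titration = 0.04082 × 0.2249 = 9.180 × 10^-3 mol
n(NaHCO3) in each aliquot = 9.180 × 10^-3 mol (1:1 ratio)
n(NaHCO3) in the whole flask = 9.180 × 10^-3 × 100.0/50.00 = 0.01836 mol
mass of NaHCO3 = 0.01836 × 84.01 = 1.542 g
% NaHCO3 = 1.542 / 1.596 × 100 = 96.65 %

96.65 %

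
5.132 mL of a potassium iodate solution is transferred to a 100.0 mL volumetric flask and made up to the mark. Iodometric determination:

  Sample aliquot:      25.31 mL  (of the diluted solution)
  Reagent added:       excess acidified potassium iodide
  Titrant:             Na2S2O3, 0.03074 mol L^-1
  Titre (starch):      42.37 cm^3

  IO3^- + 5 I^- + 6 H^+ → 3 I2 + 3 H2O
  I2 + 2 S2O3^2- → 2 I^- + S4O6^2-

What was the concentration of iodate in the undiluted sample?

0.1671 mol/L

n(S2O3^2-) = 0.04237 × 0.03074 = 1.302 × 10^-3 mol
n(I2) = n(S2O3^2-)/2 = 6.512 × 10^-4 mol
From the 1:3 ratio, n(IO3^-) in the aliquot = 1/3 × 6.512 × 10^-4 = 2.171 × 10^-4 mol
[IO3^-]_dilute = 2.171 × 10^-4 / 0.02531 = 0.008577 mol/L
[IO3^-]_original = 0.008577 × 100.0/5.132 = 0.1671 mol/L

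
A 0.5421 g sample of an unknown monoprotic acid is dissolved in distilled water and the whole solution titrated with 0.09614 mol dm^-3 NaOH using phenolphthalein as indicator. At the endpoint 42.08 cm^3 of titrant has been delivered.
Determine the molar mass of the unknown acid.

134.0 g/mol

n(NaOH) = 0.04208 L × 0.09614 mol/L = 4.046 × 10^-3 mol
n(HA) = 4.046 × 10^-3 mol (1:1 ratio)
M = m / n = 0.5421 g / 4.046 × 10^-3 mol = 134.0 g/mol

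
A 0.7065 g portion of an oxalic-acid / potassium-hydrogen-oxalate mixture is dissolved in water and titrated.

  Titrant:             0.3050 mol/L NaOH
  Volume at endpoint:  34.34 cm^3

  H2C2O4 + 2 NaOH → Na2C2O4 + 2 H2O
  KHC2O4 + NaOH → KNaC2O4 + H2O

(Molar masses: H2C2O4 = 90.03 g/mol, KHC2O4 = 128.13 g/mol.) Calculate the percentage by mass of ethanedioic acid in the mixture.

48.72 %

n(NaOH) = 0.03434 × 0.3050 = 0.01047 mol
Let x = n(H2C2O4), y = n(KHC2O4).
Titrant: 2x + 1y = 0.01047;  mass: 90.03x + 128.13y = 0.7065
Solving, x = 3.823 × 10^-3 mol, y = 2.828 × 10^-3 mol
mass of H2C2O4 = 3.823 × 10^-3 × 90.03 = 0.3442 g
% H2C2O4 = 0.3442 / 0.7065 × 100 = 48.72 %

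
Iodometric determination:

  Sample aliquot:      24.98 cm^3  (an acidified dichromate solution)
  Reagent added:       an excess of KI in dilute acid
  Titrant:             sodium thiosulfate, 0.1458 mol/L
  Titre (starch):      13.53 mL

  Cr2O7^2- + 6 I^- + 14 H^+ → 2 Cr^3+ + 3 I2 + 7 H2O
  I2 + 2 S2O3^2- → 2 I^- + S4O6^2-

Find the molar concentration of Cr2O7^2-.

n(S2O3^2-) = 0.01353 × 0.1458 = 1.973 × 10^-3 mol
n(I2) = n(S2O3^2-)/2 = 9.863 × 10^-4 mol
From the 1:3 ratio, n(Cr2O7^2-) in the aliquot = 1/3 × 9.863 × 10^-4 = 3.288 × 10^-4 mol
[Cr2O7^2-] = 3.288 × 10^-4 / 0.02498 = 0.01316 mol/L

0.01316 mol/L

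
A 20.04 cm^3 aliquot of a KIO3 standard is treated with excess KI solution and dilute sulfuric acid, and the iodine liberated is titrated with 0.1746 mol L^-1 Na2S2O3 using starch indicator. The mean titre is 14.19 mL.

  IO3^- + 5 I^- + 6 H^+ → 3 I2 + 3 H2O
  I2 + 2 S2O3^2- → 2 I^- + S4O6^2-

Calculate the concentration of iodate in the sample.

0.02061 mol/L

n(S2O3^2-) = 0.01419 × 0.1746 = 2.478 × 10^-3 mol
n(I2) = n(S2O3^2-)/2 = 1.239 × 10^-3 mol
From the 1:3 ratio, n(IO3^-) in the aliquot = 1/3 × 1.239 × 10^-3 = 4.129 × 10^-4 mol
[IO3^-] = 4.129 × 10^-4 / 0.02004 = 0.02061 mol/L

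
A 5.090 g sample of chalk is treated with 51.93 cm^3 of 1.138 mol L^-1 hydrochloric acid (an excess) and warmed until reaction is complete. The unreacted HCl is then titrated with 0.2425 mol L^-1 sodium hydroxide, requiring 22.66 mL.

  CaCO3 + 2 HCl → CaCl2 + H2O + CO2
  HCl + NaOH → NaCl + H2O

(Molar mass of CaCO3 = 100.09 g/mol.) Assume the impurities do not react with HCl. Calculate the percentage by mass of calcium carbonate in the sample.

52.70 %

n(HCl) added = 0.05193 × 1.138 = 0.05910 mol
n(NaOH) used in back-titration = 0.02266 × 0.2425 = 5.495 × 10^-3 mol
n(HCl) left over = 5.495 × 10^-3 mol (1:1 ratio)
n(HCl) consumed by analyte = 0.05910 − 5.495 × 10^-3 = 0.05360 mol
From the 1:2 ratio, n(CaCO3) = 1/2 × 0.05360 = 0.02680 mol
mass of CaCO3 = 0.02680 × 100.09 = 2.682 g
% CaCO3 = 2.682 / 5.090 × 100 = 52.70 %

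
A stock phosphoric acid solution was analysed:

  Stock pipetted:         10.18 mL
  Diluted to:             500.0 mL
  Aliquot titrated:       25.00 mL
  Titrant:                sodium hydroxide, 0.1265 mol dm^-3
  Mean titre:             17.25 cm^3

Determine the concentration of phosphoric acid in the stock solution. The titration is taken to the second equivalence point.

H3PO4 + 2 NaOH → Na2HPO4 + 2 H2O
n(NaOH) = 0.01725 × 0.1265 = 2.182 × 10^-3 mol
From the 1:2 ratio, n(H3PO4) in the aliquot = 1/2 × 2.182 × 10^-3 = 1.091 × 10^-3 mol
[H3PO4]_dilute = 1.091 × 10^-3 / 0.02500 = 0.04364 mol/L
Dilution factor = 500.0 / 10.18 = 49.12
[H3PO4]_stock = 0.04364 × 49.12 = 2.144 mol/L

2.144 mol/L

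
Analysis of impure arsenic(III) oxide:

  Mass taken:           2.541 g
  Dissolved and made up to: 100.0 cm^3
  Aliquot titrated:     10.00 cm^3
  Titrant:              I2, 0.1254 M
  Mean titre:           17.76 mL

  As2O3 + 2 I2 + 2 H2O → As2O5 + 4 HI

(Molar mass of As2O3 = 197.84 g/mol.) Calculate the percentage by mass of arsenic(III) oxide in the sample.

86.70 %

n(I2) per titration = 0.01776 × 0.1254 = 2.227 × 10^-3 mol
From the 1:2 ratio, n(As2O3) in each aliquot = 1/2 × 2.227 × 10^-3 = 1.114 × 10^-3 mol
n(As2O3) in the whole flask = 1.114 × 10^-3 × 100.0/10.00 = 0.01114 mol
mass of As2O3 = 0.01114 × 197.84 = 2.203 g
% As2O3 = 2.203 / 2.541 × 100 = 86.70 %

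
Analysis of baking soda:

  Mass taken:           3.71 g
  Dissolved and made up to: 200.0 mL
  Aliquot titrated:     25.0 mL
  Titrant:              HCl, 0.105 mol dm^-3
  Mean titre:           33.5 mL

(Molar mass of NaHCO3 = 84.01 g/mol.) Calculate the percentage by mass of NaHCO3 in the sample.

NaHCO3 + HCl → NaCl + H2O + CO2
n(HCl) per titration = 0.0335 × 0.105 = 3.52 × 10^-3 mol
n(NaHCO3) in each aliquot = 3.52 × 10^-3 mol (1:1 ratio)
n(NaHCO3) in the whole flask = 3.52 × 10^-3 × 200.0/25.0 = 0.0281 mol
mass of NaHCO3 = 0.0281 × 84.01 = 2.36 g
% NaHCO3 = 2.36 / 3.71 × 100 = 63.7 %

63.7 %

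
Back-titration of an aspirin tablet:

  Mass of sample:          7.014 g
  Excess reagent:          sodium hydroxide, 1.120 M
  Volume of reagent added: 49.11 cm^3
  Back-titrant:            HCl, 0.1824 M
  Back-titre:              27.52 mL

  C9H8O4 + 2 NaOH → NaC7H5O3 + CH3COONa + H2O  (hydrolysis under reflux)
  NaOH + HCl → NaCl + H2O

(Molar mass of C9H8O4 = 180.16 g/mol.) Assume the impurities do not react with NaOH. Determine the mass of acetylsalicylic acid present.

n(NaOH) added = 0.04911 × 1.120 = 0.05500 mol
n(HCl) used in back-titration = 0.02752 × 0.1824 = 5.020 × 10^-3 mol
n(NaOH) left over = 5.020 × 10^-3 mol (1:1 ratio)
n(NaOH) consumed by analyte = 0.05500 − 5.020 × 10^-3 = 0.04998 mol
From the 1:2 ratio, n(C9H8O4) = 1/2 × 0.04998 = 0.02499 mol
mass of C9H8O4 = 0.02499 × 180.16 = 4.503 g

4.503 g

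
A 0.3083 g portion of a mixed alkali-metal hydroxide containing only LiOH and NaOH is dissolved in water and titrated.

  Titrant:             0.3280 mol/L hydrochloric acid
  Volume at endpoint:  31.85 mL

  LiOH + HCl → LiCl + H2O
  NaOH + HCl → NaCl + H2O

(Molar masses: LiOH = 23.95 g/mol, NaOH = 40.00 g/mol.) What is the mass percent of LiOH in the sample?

n(HCl) = 0.03185 × 0.3280 = 0.01045 mol
Let x = n(LiOH), y = n(NaOH).
Titrant: 1x + 1y = 0.01045;  mass: 23.95x + 40.00y = 0.3083
Solving, x = 6.827 × 10^-3 mol, y = 3.620 × 10^-3 mol
mass of LiOH = 6.827 × 10^-3 × 23.95 = 0.1635 g
% LiOH = 0.1635 / 0.3083 × 100 = 53.03 %

53.03 %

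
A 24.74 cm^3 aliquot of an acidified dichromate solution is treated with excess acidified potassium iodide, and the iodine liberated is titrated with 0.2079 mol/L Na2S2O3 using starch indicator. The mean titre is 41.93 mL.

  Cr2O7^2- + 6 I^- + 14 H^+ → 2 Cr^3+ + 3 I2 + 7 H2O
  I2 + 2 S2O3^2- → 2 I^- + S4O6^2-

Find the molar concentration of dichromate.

0.05873 mol/L

n(S2O3^2-) = 0.04193 × 0.2079 = 8.717 × 10^-3 mol
n(I2) = n(S2O3^2-)/2 = 4.359 × 10^-3 mol
From the 1:3 ratio, n(Cr2O7^2-) in the aliquot = 1/3 × 4.359 × 10^-3 = 1.453 × 10^-3 mol
[Cr2O7^2-] = 1.453 × 10^-3 / 0.02474 = 0.05873 mol/L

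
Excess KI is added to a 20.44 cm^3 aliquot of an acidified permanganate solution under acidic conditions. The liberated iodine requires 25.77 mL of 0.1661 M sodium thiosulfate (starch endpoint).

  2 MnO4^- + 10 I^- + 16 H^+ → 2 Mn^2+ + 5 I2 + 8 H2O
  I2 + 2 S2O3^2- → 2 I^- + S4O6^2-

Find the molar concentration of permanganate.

0.04188 M

n(S2O3^2-) = 0.02577 × 0.1661 = 4.280 × 10^-3 mol
n(I2) = n(S2O3^2-)/2 = 2.140 × 10^-3 mol
From the 2:5 ratio, n(MnO4^-) in the aliquot = 2/5 × 2.140 × 10^-3 = 8.561 × 10^-4 mol
[MnO4^-] = 8.561 × 10^-4 / 0.02044 = 0.04188 mol/L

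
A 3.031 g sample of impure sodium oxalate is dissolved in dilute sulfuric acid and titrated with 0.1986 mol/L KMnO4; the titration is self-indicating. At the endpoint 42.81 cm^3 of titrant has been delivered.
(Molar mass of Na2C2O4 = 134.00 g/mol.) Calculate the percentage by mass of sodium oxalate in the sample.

93.97 %

2 MnO4^- + 5 C2O4^2- + 16 H^+ → 2 Mn^2+ + 10 CO2 + 8 H2O
n(KMnO4) = 0.04281 L × 0.1986 mol/L = 8.502 × 10^-3 mol
From the 5:2 ratio, n(Na2C2O4) = 5/2 × 8.502 × 10^-3 = 0.02126 mol
mass of Na2C2O4 = 0.02126 × 134.00 g/mol = 2.848 g
% Na2C2O4 = 2.848 / 3.031 × 100 = 93.97 %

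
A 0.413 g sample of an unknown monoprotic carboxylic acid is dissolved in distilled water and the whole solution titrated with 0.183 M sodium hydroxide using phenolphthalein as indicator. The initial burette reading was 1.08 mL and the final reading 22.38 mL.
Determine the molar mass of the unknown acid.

n(NaOH) = 0.0213 L × 0.183 mol/L = 3.90 × 10^-3 mol
n(HA) = 3.90 × 10^-3 mol (1:1 ratio)
M = m / n = 0.413 g / 3.90 × 10^-3 mol = 106 g/mol

106 g/mol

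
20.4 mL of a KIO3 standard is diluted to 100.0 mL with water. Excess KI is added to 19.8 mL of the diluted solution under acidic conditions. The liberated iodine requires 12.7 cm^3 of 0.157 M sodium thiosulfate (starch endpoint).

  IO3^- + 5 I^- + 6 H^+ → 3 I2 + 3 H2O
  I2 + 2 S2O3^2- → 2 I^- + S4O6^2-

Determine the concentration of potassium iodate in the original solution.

0.0823 M

n(S2O3^2-) = 0.0127 × 0.157 = 1.99 × 10^-3 mol
n(I2) = n(S2O3^2-)/2 = 9.97 × 10^-4 mol
From the 1:3 ratio, n(IO3^-) in the aliquot = 1/3 × 9.97 × 10^-4 = 3.32 × 10^-4 mol
[IO3^-]_dilute = 3.32 × 10^-4 / 0.0198 = 0.0168 mol/L
[IO3^-]_original = 0.0168 × 100.0/20.4 = 0.0823 mol/L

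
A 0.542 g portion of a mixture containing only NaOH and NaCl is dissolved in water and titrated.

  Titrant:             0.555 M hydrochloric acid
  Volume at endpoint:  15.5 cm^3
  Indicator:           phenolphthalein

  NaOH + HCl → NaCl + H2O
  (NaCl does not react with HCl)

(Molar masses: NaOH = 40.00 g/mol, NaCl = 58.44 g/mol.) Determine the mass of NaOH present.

n(HCl) = 0.0155 × 0.555 = 8.60 × 10^-3 mol
Let x = n(NaOH), y = n(NaCl).
Titrant: 1x = 8.60 × 10^-3;  mass: 40.00x + 58.44y = 0.542
Solving, x = 8.60 × 10^-3 mol, y = 3.39 × 10^-3 mol
mass of NaOH = 8.60 × 10^-3 × 40.00 = 0.344 g

0.344 g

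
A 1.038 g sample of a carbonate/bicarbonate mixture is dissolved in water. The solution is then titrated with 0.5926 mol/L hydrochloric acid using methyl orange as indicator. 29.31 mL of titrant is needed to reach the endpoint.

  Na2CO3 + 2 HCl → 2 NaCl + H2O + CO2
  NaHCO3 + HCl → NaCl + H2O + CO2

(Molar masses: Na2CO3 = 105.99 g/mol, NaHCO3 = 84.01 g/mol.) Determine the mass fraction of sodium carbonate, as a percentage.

69.33 %

n(HCl) = 0.02931 × 0.5926 = 0.01737 mol
Let x = n(Na2CO3), y = n(NaHCO3).
Titrant: 2x + 1y = 0.01737;  mass: 105.99x + 84.01y = 1.038
Solving, x = 6.790 × 10^-3 mol, y = 3.789 × 10^-3 mol
mass of Na2CO3 = 6.790 × 10^-3 × 105.99 = 0.7197 g
% Na2CO3 = 0.7197 / 1.038 × 100 = 69.33 %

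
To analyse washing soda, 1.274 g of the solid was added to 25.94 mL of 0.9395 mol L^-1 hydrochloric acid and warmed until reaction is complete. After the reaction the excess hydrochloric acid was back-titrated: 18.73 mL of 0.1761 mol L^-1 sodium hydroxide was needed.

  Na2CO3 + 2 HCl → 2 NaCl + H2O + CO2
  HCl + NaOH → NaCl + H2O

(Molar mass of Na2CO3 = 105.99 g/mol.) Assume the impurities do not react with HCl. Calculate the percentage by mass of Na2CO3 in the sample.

n(HCl) added = 0.02594 × 0.9395 = 0.02437 mol
n(NaOH) used in back-titration = 0.01873 × 0.1761 = 3.298 × 10^-3 mol
n(HCl) left over = 3.298 × 10^-3 mol (1:1 ratio)
n(HCl) consumed by analyte = 0.02437 − 3.298 × 10^-3 = 0.02107 mol
From the 1:2 ratio, n(Na2CO3) = 1/2 × 0.02107 = 0.01054 mol
mass of Na2CO3 = 0.01054 × 105.99 = 1.117 g
% Na2CO3 = 1.117 / 1.274 × 100 = 87.66 %

87.66 %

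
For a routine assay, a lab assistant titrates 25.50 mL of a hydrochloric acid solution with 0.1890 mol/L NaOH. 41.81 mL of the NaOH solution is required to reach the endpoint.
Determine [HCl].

HCl + NaOH → NaCl + H2O
n(NaOH) = 0.04181 L × 0.1890 mol/L = 7.902 × 10^-3 mol
n(HCl) = 7.902 × 10^-3 mol (1:1 mole ratio)
[HCl] = 7.902 × 10^-3 mol / 0.02550 L = 0.3099 mol/L

0.3099 mol/L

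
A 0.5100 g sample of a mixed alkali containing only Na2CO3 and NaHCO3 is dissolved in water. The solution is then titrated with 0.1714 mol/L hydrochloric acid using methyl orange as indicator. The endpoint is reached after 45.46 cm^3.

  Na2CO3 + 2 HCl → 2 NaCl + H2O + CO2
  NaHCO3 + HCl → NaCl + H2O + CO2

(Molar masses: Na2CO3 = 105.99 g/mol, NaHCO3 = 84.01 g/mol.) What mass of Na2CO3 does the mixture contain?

n(HCl) = 0.04546 × 0.1714 = 7.792 × 10^-3 mol
Let x = n(Na2CO3), y = n(NaHCO3).
Titrant: 2x + 1y = 7.792 × 10^-3;  mass: 105.99x + 84.01y = 0.5100
Solving, x = 2.331 × 10^-3 mol, y = 3.130 × 10^-3 mol
mass of Na2CO3 = 2.331 × 10^-3 × 105.99 = 0.2471 g

0.2471 g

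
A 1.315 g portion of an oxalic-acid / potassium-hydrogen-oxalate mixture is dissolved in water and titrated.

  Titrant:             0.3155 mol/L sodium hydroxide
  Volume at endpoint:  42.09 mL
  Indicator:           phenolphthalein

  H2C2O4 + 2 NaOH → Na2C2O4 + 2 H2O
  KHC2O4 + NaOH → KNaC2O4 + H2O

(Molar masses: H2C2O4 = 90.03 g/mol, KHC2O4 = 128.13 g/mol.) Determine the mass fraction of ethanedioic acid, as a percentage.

15.92 %

n(NaOH) = 0.04209 × 0.3155 = 0.01328 mol
Let x = n(H2C2O4), y = n(KHC2O4).
Titrant: 2x + 1y = 0.01328;  mass: 90.03x + 128.13y = 1.315
Solving, x = 2.325 × 10^-3 mol, y = 8.629 × 10^-3 mol
mass of H2C2O4 = 2.325 × 10^-3 × 90.03 = 0.2093 g
% H2C2O4 = 0.2093 / 1.315 × 100 = 15.92 %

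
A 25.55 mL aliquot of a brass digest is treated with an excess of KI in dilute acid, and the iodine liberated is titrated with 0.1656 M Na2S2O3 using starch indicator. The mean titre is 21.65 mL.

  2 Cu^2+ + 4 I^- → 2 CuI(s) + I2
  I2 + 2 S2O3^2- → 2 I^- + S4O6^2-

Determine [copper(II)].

0.1403 M

n(S2O3^2-) = 0.02165 × 0.1656 = 3.585 × 10^-3 mol
n(I2) = n(S2O3^2-)/2 = 1.793 × 10^-3 mol
From the 2:1 ratio, n(Cu2+) in the aliquot = 2/1 × 1.793 × 10^-3 = 3.585 × 10^-3 mol
[Cu2+] = 3.585 × 10^-3 / 0.02555 = 0.1403 mol/L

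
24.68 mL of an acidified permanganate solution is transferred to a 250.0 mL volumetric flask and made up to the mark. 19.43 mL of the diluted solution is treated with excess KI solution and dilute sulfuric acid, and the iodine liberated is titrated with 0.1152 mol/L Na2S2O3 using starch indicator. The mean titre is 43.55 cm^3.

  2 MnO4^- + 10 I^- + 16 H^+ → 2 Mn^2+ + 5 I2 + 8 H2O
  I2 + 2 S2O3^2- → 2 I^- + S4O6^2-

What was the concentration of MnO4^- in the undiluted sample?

0.5231 mol/L

n(S2O3^2-) = 0.04355 × 0.1152 = 5.017 × 10^-3 mol
n(I2) = n(S2O3^2-)/2 = 2.508 × 10^-3 mol
From the 2:5 ratio, n(MnO4^-) in the aliquot = 2/5 × 2.508 × 10^-3 = 1.003 × 10^-3 mol
[MnO4^-]_dilute = 1.003 × 10^-3 / 0.01943 = 0.05164 mol/L
[MnO4^-]_original = 0.05164 × 250.0/24.68 = 0.5231 mol/L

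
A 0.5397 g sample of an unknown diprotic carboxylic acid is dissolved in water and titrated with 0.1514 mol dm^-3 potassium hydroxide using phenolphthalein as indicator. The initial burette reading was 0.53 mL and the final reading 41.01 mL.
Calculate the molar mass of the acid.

176.1 g/mol

n(KOH) = 0.04048 L × 0.1514 mol/L = 6.129 × 10^-3 mol
From the 1:2 ratio, n(H2A) = 1/2 × 6.129 × 10^-3 = 3.064 × 10^-3 mol
M = m / n = 0.5397 g / 3.064 × 10^-3 mol = 176.1 g/mol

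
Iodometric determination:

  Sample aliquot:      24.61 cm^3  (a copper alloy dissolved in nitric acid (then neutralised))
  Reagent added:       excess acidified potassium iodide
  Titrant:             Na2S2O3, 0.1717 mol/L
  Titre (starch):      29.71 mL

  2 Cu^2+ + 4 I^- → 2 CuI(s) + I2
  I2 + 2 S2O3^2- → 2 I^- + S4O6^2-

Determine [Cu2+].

0.2073 mol/L

n(S2O3^2-) = 0.02971 × 0.1717 = 5.101 × 10^-3 mol
n(I2) = n(S2O3^2-)/2 = 2.551 × 10^-3 mol
From the 2:1 ratio, n(Cu2+) in the aliquot = 2/1 × 2.551 × 10^-3 = 5.101 × 10^-3 mol
[Cu2+] = 5.101 × 10^-3 / 0.02461 = 0.2073 mol/L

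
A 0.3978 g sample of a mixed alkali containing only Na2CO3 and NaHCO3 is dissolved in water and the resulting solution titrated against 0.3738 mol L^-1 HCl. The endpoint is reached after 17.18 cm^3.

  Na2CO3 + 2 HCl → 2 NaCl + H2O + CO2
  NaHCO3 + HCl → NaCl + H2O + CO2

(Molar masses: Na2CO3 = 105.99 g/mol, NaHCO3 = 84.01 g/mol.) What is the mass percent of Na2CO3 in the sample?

n(HCl) = 0.01718 × 0.3738 = 6.422 × 10^-3 mol
Let x = n(Na2CO3), y = n(NaHCO3).
Titrant: 2x + 1y = 6.422 × 10^-3;  mass: 105.99x + 84.01y = 0.3978
Solving, x = 2.284 × 10^-3 mol, y = 1.853 × 10^-3 mol
mass of Na2CO3 = 2.284 × 10^-3 × 105.99 = 0.2421 g
% Na2CO3 = 0.2421 / 0.3978 × 100 = 60.87 %

60.87 %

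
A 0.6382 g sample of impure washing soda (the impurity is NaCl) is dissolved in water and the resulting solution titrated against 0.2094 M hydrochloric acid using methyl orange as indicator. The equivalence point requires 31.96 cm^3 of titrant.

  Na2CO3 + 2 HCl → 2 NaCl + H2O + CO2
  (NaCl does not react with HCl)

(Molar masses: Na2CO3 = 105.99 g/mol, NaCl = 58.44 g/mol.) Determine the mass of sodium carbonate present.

0.3547 g

n(HCl) = 0.03196 × 0.2094 = 6.692 × 10^-3 mol
Let x = n(Na2CO3), y = n(NaCl).
Titrant: 2x = 6.692 × 10^-3;  mass: 105.99x + 58.44y = 0.6382
Solving, x = 3.346 × 10^-3 mol, y = 4.852 × 10^-3 mol
mass of Na2CO3 = 3.346 × 10^-3 × 105.99 = 0.3547 g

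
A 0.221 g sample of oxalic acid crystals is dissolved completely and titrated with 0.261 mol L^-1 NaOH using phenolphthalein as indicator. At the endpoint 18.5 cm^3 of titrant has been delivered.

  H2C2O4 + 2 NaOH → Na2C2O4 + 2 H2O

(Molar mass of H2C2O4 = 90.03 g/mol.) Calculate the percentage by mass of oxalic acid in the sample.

n(NaOH) = 0.0185 L × 0.261 mol/L = 4.83 × 10^-3 mol
From the 1:2 ratio, n(H2C2O4) = 1/2 × 4.83 × 10^-3 = 2.41 × 10^-3 mol
mass of H2C2O4 = 2.41 × 10^-3 × 90.03 g/mol = 0.217 g
% H2C2O4 = 0.217 / 0.221 × 100 = 98.4 %

98.4 %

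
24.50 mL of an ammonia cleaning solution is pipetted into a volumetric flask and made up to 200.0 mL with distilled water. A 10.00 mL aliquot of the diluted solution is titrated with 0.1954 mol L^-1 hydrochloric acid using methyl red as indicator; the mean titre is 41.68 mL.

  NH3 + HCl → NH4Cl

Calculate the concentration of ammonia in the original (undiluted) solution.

n(HCl) = 0.04168 × 0.1954 = 8.144 × 10^-3 mol
n(NH3) in the aliquot = 8.144 × 10^-3 mol (1:1 ratio)
[NH3]_dilute = 8.144 × 10^-3 / 0.01000 = 0.8144 mol/L
Dilution factor = 200.0 / 24.50 = 8.163
[NH3]_stock = 0.8144 × 8.163 = 6.648 mol/L

6.648 mol/L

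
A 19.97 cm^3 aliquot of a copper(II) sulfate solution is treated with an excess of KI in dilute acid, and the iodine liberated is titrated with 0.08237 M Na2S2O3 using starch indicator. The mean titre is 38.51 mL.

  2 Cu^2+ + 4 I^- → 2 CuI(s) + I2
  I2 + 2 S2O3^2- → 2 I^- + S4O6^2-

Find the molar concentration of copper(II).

0.1588 M

n(S2O3^2-) = 0.03851 × 0.08237 = 3.172 × 10^-3 mol
n(I2) = n(S2O3^2-)/2 = 1.586 × 10^-3 mol
From the 2:1 ratio, n(Cu2+) in the aliquot = 2/1 × 1.586 × 10^-3 = 3.172 × 10^-3 mol
[Cu2+] = 3.172 × 10^-3 / 0.01997 = 0.1588 mol/L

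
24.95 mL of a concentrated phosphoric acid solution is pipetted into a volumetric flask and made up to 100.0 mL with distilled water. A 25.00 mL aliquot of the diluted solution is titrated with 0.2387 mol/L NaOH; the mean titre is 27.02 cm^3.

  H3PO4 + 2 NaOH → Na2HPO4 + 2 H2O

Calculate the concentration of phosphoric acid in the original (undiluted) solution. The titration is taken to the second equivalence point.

0.5170 mol/L

n(NaOH) = 0.02702 × 0.2387 = 6.450 × 10^-3 mol
From the 1:2 ratio, n(H3PO4) in the aliquot = 1/2 × 6.450 × 10^-3 = 3.225 × 10^-3 mol
[H3PO4]_dilute = 3.225 × 10^-3 / 0.02500 = 0.1290 mol/L
Dilution factor = 100.0 / 24.95 = 4.008
[H3PO4]_stock = 0.1290 × 4.008 = 0.5170 mol/L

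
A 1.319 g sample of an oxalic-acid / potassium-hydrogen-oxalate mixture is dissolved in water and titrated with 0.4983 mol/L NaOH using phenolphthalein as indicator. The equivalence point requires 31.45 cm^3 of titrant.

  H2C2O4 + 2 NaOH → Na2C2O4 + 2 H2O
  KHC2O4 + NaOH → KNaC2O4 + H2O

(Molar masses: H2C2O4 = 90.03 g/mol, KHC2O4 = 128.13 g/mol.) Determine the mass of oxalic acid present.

n(NaOH) = 0.03145 × 0.4983 = 0.01567 mol
Let x = n(H2C2O4), y = n(KHC2O4).
Titrant: 2x + 1y = 0.01567;  mass: 90.03x + 128.13y = 1.319
Solving, x = 4.145 × 10^-3 mol, y = 7.382 × 10^-3 mol
mass of H2C2O4 = 4.145 × 10^-3 × 90.03 = 0.3732 g

0.3732 g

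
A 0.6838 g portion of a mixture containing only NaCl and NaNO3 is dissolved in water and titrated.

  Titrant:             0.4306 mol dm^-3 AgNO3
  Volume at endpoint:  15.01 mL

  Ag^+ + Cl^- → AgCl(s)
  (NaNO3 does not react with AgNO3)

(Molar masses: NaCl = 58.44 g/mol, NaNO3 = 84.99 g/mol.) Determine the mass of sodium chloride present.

0.3777 g

n(AgNO3) = 0.01501 × 0.4306 = 6.463 × 10^-3 mol
Let x = n(NaCl), y = n(NaNO3).
Titrant: 1x = 6.463 × 10^-3;  mass: 58.44x + 84.99y = 0.6838
Solving, x = 6.463 × 10^-3 mol, y = 3.601 × 10^-3 mol
mass of NaCl = 6.463 × 10^-3 × 58.44 = 0.3777 g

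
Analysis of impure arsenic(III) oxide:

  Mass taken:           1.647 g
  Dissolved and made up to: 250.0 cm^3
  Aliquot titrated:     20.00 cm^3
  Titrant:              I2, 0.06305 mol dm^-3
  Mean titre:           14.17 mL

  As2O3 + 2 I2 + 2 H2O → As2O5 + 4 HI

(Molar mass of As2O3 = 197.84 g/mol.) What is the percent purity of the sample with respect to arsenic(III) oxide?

n(I2) per titration = 0.01417 × 0.06305 = 8.934 × 10^-4 mol
From the 1:2 ratio, n(As2O3) in each aliquot = 1/2 × 8.934 × 10^-4 = 4.467 × 10^-4 mol
n(As2O3) in the whole flask = 4.467 × 10^-4 × 250.0/20.00 = 5.584 × 10^-3 mol
mass of As2O3 = 5.584 × 10^-3 × 197.84 = 1.105 g
% As2O3 = 1.105 / 1.647 × 100 = 67.07 %

67.07 %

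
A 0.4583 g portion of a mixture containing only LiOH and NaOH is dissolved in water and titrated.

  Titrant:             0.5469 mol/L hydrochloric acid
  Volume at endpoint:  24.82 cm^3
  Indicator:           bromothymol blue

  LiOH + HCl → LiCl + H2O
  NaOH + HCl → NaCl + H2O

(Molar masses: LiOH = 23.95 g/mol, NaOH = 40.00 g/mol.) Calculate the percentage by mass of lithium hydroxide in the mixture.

27.57 %

n(HCl) = 0.02482 × 0.5469 = 0.01357 mol
Let x = n(LiOH), y = n(NaOH).
Titrant: 1x + 1y = 0.01357;  mass: 23.95x + 40.00y = 0.4583
Solving, x = 5.275 × 10^-3 mol, y = 8.299 × 10^-3 mol
mass of LiOH = 5.275 × 10^-3 × 23.95 = 0.1263 g
% LiOH = 0.1263 / 0.4583 × 100 = 27.57 %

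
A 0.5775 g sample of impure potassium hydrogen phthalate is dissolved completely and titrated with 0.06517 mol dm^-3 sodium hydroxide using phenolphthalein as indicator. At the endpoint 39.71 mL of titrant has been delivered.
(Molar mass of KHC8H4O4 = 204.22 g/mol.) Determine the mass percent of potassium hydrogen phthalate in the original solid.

91.52 %

KHC8H4O4 + NaOH → KNaC8H4O4 + H2O
n(NaOH) = 0.03971 L × 0.06517 mol/L = 2.588 × 10^-3 mol
n(KHC8H4O4) = 2.588 × 10^-3 mol (1:1 ratio)
mass of KHC8H4O4 = 2.588 × 10^-3 × 204.22 g/mol = 0.5285 g
% KHC8H4O4 = 0.5285 / 0.5775 × 100 = 91.52 %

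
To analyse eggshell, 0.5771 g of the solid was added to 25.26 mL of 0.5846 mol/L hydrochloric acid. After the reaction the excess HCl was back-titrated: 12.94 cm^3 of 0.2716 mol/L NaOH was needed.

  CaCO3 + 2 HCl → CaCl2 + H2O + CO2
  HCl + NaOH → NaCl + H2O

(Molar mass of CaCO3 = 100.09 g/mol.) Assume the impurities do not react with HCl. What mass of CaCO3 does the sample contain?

n(HCl) added = 0.02526 × 0.5846 = 0.01477 mol
n(NaOH) used in back-titration = 0.01294 × 0.2716 = 3.515 × 10^-3 mol
n(HCl) left over = 3.515 × 10^-3 mol (1:1 ratio)
n(HCl) consumed by analyte = 0.01477 − 3.515 × 10^-3 = 0.01125 mol
From the 1:2 ratio, n(CaCO3) = 1/2 × 0.01125 = 5.626 × 10^-3 mol
mass of CaCO3 = 5.626 × 10^-3 × 100.09 = 0.5631 g

0.5631 g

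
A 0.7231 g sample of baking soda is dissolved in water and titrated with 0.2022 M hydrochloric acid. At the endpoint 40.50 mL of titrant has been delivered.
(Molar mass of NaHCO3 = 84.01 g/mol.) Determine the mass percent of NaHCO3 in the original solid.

95.14 %

NaHCO3 + HCl → NaCl + H2O + CO2
n(HCl) = 0.04050 L × 0.2022 mol/L = 8.189 × 10^-3 mol
n(NaHCO3) = 8.189 × 10^-3 mol (1:1 ratio)
mass of NaHCO3 = 8.189 × 10^-3 × 84.01 g/mol = 0.6880 g
% NaHCO3 = 0.6880 / 0.7231 × 100 = 95.14 %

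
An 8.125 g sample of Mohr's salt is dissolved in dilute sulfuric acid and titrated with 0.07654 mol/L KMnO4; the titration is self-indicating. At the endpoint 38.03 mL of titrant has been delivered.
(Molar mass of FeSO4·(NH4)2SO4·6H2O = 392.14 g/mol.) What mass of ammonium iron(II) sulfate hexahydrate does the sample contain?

5.707 g

MnO4^- + 5 Fe^2+ + 8 H^+ → Mn^2+ + 5 Fe^3+ + 4 H2O
n(KMnO4) = 0.03803 L × 0.07654 mol/L = 2.911 × 10^-3 mol
From the 5:1 ratio, n(FeSO4·(NH4)2SO4·6H2O) = 5/1 × 2.911 × 10^-3 = 0.01455 mol
mass of FeSO4·(NH4)2SO4·6H2O = 0.01455 × 392.14 g/mol = 5.707 g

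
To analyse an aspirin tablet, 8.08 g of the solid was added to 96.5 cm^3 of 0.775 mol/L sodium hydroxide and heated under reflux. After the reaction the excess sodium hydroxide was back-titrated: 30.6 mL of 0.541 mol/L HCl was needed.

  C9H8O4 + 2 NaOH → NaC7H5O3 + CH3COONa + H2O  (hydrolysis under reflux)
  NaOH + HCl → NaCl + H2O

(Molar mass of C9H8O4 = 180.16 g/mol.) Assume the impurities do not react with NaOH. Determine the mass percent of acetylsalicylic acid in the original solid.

64.9 %

n(NaOH) added = 0.0965 × 0.775 = 0.0748 mol
n(HCl) used in back-titration = 0.0306 × 0.541 = 0.0166 mol
n(NaOH) left over = 0.0166 mol (1:1 ratio)
n(NaOH) consumed by analyte = 0.0748 − 0.0166 = 0.0582 mol
From the 1:2 ratio, n(C9H8O4) = 1/2 × 0.0582 = 0.0291 mol
mass of C9H8O4 = 0.0291 × 180.16 = 5.25 g
% C9H8O4 = 5.25 / 8.08 × 100 = 64.9 %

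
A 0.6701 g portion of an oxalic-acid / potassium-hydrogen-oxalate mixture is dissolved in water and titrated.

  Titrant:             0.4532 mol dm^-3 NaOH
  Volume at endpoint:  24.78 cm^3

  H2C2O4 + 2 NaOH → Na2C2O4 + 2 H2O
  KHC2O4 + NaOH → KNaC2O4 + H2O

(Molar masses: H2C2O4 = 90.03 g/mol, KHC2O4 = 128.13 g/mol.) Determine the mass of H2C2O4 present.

n(NaOH) = 0.02478 × 0.4532 = 0.01123 mol
Let x = n(H2C2O4), y = n(KHC2O4).
Titrant: 2x + 1y = 0.01123;  mass: 90.03x + 128.13y = 0.6701
Solving, x = 4.625 × 10^-3 mol, y = 1.980 × 10^-3 mol
mass of H2C2O4 = 4.625 × 10^-3 × 90.03 = 0.4164 g

0.4164 g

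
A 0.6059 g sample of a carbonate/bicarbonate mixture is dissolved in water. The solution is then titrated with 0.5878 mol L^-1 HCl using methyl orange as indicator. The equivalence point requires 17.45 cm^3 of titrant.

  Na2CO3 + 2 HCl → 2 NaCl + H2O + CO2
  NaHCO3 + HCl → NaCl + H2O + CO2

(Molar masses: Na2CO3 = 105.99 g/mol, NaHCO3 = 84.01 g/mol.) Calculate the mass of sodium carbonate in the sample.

n(HCl) = 0.01745 × 0.5878 = 0.01026 mol
Let x = n(Na2CO3), y = n(NaHCO3).
Titrant: 2x + 1y = 0.01026;  mass: 105.99x + 84.01y = 0.6059
Solving, x = 4.124 × 10^-3 mol, y = 2.009 × 10^-3 mol
mass of Na2CO3 = 4.124 × 10^-3 × 105.99 = 0.4371 g

0.4371 g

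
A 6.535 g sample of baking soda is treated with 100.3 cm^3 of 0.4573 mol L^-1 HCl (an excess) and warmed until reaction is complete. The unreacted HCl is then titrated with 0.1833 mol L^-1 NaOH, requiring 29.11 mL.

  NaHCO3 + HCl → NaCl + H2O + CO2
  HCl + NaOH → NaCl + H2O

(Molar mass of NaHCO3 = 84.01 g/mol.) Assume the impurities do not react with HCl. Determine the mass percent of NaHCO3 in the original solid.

n(HCl) added = 0.1003 × 0.4573 = 0.04587 mol
n(NaOH) used in back-titration = 0.02911 × 0.1833 = 5.336 × 10^-3 mol
n(HCl) left over = 5.336 × 10^-3 mol (1:1 ratio)
n(HCl) consumed by analyte = 0.04587 − 5.336 × 10^-3 = 0.04053 mol
n(NaHCO3) = 0.04053 mol (1:1 ratio)
mass of NaHCO3 = 0.04053 × 84.01 = 3.405 g
% NaHCO3 = 3.405 / 6.535 × 100 = 52.10 %

52.10 %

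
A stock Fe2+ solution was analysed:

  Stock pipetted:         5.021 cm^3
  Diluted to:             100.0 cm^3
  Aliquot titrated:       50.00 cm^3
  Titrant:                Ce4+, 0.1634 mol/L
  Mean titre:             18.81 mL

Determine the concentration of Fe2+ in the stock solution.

Ce^4+ + Fe^2+ → Ce^3+ + Fe^3+
n(Ce4+) = 0.01881 × 0.1634 = 3.074 × 10^-3 mol
n(Fe2+) in the aliquot = 3.074 × 10^-3 mol (1:1 ratio)
[Fe2+]_dilute = 3.074 × 10^-3 / 0.05000 = 0.06147 mol/L
Dilution factor = 100.0 / 5.021 = 19.92
[Fe2+]_stock = 0.06147 × 19.92 = 1.224 mol/L

1.224 mol/L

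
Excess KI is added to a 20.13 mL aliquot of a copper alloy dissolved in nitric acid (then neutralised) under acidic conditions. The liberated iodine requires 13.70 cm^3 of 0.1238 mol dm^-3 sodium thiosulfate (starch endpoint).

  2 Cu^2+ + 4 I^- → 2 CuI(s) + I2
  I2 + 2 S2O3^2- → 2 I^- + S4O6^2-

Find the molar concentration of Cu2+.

n(S2O3^2-) = 0.01370 × 0.1238 = 1.696 × 10^-3 mol
n(I2) = n(S2O3^2-)/2 = 8.480 × 10^-4 mol
From the 2:1 ratio, n(Cu2+) in the aliquot = 2/1 × 8.480 × 10^-4 = 1.696 × 10^-3 mol
[Cu2+] = 1.696 × 10^-3 / 0.02013 = 0.08426 mol/L

0.08426 mol/L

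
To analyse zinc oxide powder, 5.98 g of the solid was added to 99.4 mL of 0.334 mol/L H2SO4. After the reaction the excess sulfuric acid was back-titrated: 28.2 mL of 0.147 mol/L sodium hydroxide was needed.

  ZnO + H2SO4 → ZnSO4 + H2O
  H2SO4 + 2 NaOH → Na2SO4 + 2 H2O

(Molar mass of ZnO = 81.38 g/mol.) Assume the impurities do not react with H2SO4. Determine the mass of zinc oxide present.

n(H2SO4) added = 0.0994 × 0.334 = 0.0332 mol
n(NaOH) used in back-titration = 0.0282 × 0.147 = 4.15 × 10^-3 mol
From the 1:2 ratio, n(H2SO4) left over = 1/2 × 4.15 × 10^-3 = 2.07 × 10^-3 mol
n(H2SO4) consumed by analyte = 0.0332 − 2.07 × 10^-3 = 0.0311 mol
n(ZnO) = 0.0311 mol (1:1 ratio)
mass of ZnO = 0.0311 × 81.38 = 2.53 g

2.53 g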